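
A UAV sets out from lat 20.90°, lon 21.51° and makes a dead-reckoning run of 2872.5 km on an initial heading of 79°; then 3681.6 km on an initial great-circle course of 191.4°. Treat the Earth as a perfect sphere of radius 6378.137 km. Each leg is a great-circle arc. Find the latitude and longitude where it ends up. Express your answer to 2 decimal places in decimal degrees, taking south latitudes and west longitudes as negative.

latitude -9.00°, longitude 43.01°

Apply the spherical direct solution leg by leg, carrying full precision between legs.
Leg 1: from (20.90°, 21.51°), δ = 2872.5/6378.137 = 0.450367 rad, θ = 79° → φ = 23.50°, λ = 49.28°.
Leg 2: from (23.50°, 49.28°), δ = 3681.6/6378.137 = 0.577222 rad, θ = 191.4° → φ = -9.00°, λ = 43.01°.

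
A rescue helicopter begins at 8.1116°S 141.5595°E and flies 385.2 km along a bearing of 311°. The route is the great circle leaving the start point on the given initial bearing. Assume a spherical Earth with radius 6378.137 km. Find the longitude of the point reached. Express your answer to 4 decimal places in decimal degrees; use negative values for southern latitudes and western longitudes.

Angular distance δ = d/R = 385.2 / 6378.137 = 0.060394 rad.
With φ₁ = -8.1116° = -0.141574 rad and θ = 311° = 5.427974 rad:
Destination latitude: φ₂ = arcsin( sin φ₁ cos δ + cos φ₁ sin δ cos θ ) = arcsin(-0.101643) = -5.8338°.
For the longitude increment, Δλ = atan2( sin θ sin δ cos φ₁, cos δ − sin φ₁ sin φ₂ ) = atan2(-0.045096, 0.983835) = -2.6244°.
Hence λ₂ = 141.5595° + -2.6244° = 138.9351°.

longitude 138.9351°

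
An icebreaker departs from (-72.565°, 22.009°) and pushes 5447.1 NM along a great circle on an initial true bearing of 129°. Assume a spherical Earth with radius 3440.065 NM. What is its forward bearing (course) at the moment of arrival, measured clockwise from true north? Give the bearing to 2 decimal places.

Central angle δ = d/R = 1.583429 rad.
With φ₁ = -72.565° = -1.266498 rad and θ = 129° = 2.251475 rad:
Applying the spherical law of cosines for sides, sin φ₂ = sin φ₁ cos δ + cos φ₁ sin δ cos θ = -0.176492, so φ₂ = -10.165°.
Δλ = atan2( sin θ sin δ cos φ₁ , cos δ − sin φ₁ sin φ₂ ) = atan2(0.232833, -0.181016) = 2.231636 rad = 127.863°.
λ₂ = λ₁ + Δλ = 149.872°.
The forward bearing on arrival equals the back-azimuth from the destination plus 180°.
Back-azimuth from P₂ (-10.17°, 149.87°) to P₁ (-72.56°, 22.01°), with Δλ' = λ₁ − λ₂ = -127.86°: atan2( sin Δλ' cos φ₁ , cos φ₂ sin φ₁ − sin φ₂ cos φ₁ cos Δλ' ) = 193.68°.
Final bearing = (193.68° + 180°) mod 360° = 13.68°.

final bearing 13.68°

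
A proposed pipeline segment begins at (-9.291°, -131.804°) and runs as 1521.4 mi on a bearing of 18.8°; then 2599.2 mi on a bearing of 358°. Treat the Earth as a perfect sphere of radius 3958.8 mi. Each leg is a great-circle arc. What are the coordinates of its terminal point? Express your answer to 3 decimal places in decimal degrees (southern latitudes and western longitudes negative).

Apply the spherical direct solution leg by leg, carrying full precision between legs.
Leg 1: from (-9.291°, -131.804°), δ = 1521.4/3958.8 = 0.384308 rad, θ = 18.8° → φ = 11.571°, λ = -124.720°.
Leg 2: from (11.571°, -124.720°), δ = 2599.2/3958.8 = 0.656563 rad, θ = 358° → φ = 49.158°, λ = -126.586°.

latitude 49.158°, longitude -126.586°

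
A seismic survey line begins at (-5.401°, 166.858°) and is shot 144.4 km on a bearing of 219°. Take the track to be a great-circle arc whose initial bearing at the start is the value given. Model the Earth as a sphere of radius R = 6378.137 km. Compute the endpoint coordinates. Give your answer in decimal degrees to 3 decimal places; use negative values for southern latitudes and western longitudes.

The arc subtends δ = 144.4/6378.137 = 0.022640 rad at the centre.
Converting: φ₁ = -0.094265 rad, θ = 3.822271 rad.
sin φ₂ = sin φ₁ cos δ + cos φ₁ sin δ cos θ = (-0.094126)(0.999744) + (0.995560)(0.022638)(-0.777146) = -0.111616
φ₂ = asin(-0.111616) = -0.111849 rad = -6.409°.
For the longitude increment, Δλ = atan2( sin θ sin δ cos φ₁, cos δ − sin φ₁ sin φ₂ ) = atan2(-0.014183, 0.989238) = -0.821°.
Hence λ₂ = 166.858° + -0.821° = 166.037°.

latitude -6.409°, longitude 166.037°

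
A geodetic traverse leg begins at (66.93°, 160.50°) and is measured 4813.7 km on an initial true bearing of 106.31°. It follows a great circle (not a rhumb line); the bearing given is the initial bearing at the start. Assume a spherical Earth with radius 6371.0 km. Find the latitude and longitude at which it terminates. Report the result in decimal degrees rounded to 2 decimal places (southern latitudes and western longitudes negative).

Angular distance δ = d/R = 4813.7 / 6371 = 0.755564 rad.
Converting: φ₁ = 1.168149 rad, θ = 1.855460 rad.
Destination latitude: φ₂ = arcsin( sin φ₁ cos δ + cos φ₁ sin δ cos θ ) = arcsin(0.594215) = 36.46°.
Δλ = atan2( sin θ sin δ cos φ₁ , cos δ − sin φ₁ sin φ₂ ) = atan2(0.257882, 0.181191) = 0.958318 rad = 54.91°.
λ₂ = 160.50° + 54.91° = 215.41°, normalized to (−180°, 180°] → -144.59°.

latitude 36.46°, longitude -144.59°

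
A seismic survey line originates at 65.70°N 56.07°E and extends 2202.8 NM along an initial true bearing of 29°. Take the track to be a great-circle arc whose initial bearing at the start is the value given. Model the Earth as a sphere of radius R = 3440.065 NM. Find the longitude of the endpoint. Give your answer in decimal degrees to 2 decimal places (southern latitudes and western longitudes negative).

Central angle δ = d/R = 0.640337 rad.
Start latitude φ₁ = 1.146681 rad; initial bearing θ = 0.506145 rad.
sin φ₂ = sin φ₁ cos δ + cos φ₁ sin δ cos θ = (0.911403)(0.801895) + (0.411514)(0.597466)(0.874620) = 0.945888
φ₂ = asin(0.945888) = 1.240321 rad = 71.07°.
Then Δλ = atan2(0.119198, -0.060191) = 2.038410 rad, from sin θ sin δ cos φ₁ over cos δ − sin φ₁ sin φ₂.
λ₂ = λ₁ + Δλ = 172.86°.

longitude 172.86°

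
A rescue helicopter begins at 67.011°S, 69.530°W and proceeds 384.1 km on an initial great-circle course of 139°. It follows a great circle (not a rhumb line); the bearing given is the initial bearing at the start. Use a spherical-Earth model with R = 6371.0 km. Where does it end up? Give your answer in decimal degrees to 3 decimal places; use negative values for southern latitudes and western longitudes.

latitude -69.499°, longitude -63.049°

δ = 384.1/6371 = 0.060289 rad (3.4543°).
Start latitude φ₁ = -1.169563 rad; initial bearing θ = 2.426008 rad.
Destination latitude: φ₂ = arcsin( sin φ₁ cos δ + cos φ₁ sin δ cos θ ) = arcsin(-0.936667) = -69.499°.
For the longitude increment, Δλ = atan2( sin θ sin δ cos φ₁, cos δ − sin φ₁ sin φ₂ ) = atan2(0.015438, 0.135906) = 6.481°.
Hence λ₂ = -69.530° + 6.481° = -63.049°.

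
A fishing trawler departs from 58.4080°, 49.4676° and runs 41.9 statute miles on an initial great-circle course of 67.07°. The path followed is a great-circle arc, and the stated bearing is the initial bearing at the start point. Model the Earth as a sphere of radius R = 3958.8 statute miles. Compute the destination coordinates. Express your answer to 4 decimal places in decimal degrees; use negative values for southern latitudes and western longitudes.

latitude 58.6398°, longitude 50.5408°

The arc subtends δ = 41.9/3958.8 = 0.010584 rad at the centre.
Start latitude φ₁ = 1.019412 rad; initial bearing θ = 1.170592 rad.
Applying the spherical law of cosines for sides, sin φ₂ = sin φ₁ cos δ + cos φ₁ sin δ cos θ = 0.853913, so φ₂ = 58.6398°.
Δλ = atan2( sin θ sin δ cos φ₁ , cos δ − sin φ₁ sin φ₂ ) = atan2(0.005106, 0.272581) = 0.018731 rad = 1.0732°.
λ₂ = 49.4676° + 1.0732° = 50.5408°.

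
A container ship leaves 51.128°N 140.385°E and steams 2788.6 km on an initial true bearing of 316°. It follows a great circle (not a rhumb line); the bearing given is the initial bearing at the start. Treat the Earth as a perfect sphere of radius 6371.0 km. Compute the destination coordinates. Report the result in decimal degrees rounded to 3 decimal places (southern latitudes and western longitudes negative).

Central angle δ = d/R = 0.437702 rad.
Converting: φ₁ = 0.892352 rad, θ = 5.515240 rad.
Applying the spherical law of cosines for sides, sin φ₂ = sin φ₁ cos δ + cos φ₁ sin δ cos θ = 0.896504, so φ₂ = 63.702°.
For the longitude increment, Δλ = atan2( sin θ sin δ cos φ₁, cos δ − sin φ₁ sin φ₂ ) = atan2(-0.184784, 0.207755) = -41.651°.
Hence λ₂ = 140.385° + -41.651° = 98.734°.

latitude 63.702°, longitude 98.734°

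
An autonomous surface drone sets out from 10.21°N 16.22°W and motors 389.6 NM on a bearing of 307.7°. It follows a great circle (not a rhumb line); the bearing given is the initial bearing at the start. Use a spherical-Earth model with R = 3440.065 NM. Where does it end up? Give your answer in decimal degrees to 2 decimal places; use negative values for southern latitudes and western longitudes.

Central angle δ = d/R = 0.113254 rad.
Start latitude φ₁ = 0.178198 rad; initial bearing θ = 5.370378 rad.
Applying the spherical law of cosines for sides, sin φ₂ = sin φ₁ cos δ + cos φ₁ sin δ cos θ = 0.244136, so φ₂ = 14.13°.
Then Δλ = atan2(-0.088002, 0.950319) = -0.092339 rad, from sin θ sin δ cos φ₁ over cos δ − sin φ₁ sin φ₂.
Hence λ₂ = -16.22° + -5.29° = -21.51°.

latitude 14.13°, longitude -21.51°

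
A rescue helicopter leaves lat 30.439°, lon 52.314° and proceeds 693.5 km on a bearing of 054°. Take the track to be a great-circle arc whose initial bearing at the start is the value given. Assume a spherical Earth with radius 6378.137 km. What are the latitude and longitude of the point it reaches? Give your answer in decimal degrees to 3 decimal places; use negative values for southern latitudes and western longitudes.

Central angle δ = d/R = 0.108731 rad.
Converting: φ₁ = 0.531261 rad, θ = 0.942478 rad.
sin φ₂ = sin φ₁ cos δ + cos φ₁ sin δ cos θ = (0.506621)(0.994095) + (0.862169)(0.108517)(0.587785) = 0.558622
φ₂ = asin(0.558622) = 0.592723 rad = 33.961°.
Then Δλ = atan2(0.075691, 0.711085) = 0.106046 rad, from sin θ sin δ cos φ₁ over cos δ − sin φ₁ sin φ₂.
λ₂ = 52.314° + 6.076° = 58.390°.

latitude 33.961°, longitude 58.390°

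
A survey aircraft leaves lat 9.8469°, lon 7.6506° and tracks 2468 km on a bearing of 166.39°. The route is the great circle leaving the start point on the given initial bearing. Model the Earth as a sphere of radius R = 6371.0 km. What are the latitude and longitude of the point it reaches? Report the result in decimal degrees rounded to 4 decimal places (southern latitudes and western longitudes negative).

δ = 2468/6371 = 0.387380 rad (22.1953°).
With φ₁ = 9.8469° = 0.171861 rad and θ = 166.39° = 2.904053 rad:
Applying the spherical law of cosines for sides, sin φ₂ = sin φ₁ cos δ + cos φ₁ sin δ cos θ = -0.203404, so φ₂ = -11.7361°.
Then Δλ = atan2(0.087583, 0.960687) = 0.090916 rad, from sin θ sin δ cos φ₁ over cos δ − sin φ₁ sin φ₂.
λ₂ = λ₁ + Δλ = 12.8597°.

latitude -11.7361°, longitude 12.8597°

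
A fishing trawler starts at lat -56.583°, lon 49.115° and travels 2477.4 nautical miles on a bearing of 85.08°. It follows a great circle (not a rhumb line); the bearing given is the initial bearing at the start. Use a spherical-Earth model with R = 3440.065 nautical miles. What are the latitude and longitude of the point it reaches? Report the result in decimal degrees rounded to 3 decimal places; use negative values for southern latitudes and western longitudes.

latitude -36.604°, longitude 104.050°

δ = 2477.4/3440.065 = 0.720161 rad (41.2622°).
With φ₁ = -56.583° = -0.987560 rad and θ = 85.08° = 1.484926 rad:
Applying the spherical law of cosines for sides, sin φ₂ = sin φ₁ cos δ + cos φ₁ sin δ cos θ = -0.596282, so φ₂ = -36.604°.
Δλ = atan2( sin θ sin δ cos φ₁ , cos δ − sin φ₁ sin φ₂ ) = atan2(0.361870, 0.253993) = 0.958804 rad = 54.935°.
Hence λ₂ = 49.115° + 54.935° = 104.050°.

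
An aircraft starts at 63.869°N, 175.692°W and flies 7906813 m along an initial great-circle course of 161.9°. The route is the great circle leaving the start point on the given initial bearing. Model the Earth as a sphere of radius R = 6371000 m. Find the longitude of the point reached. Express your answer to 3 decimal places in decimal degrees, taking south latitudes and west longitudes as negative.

The arc subtends δ = 7906813/6371000 = 1.241063 rad at the centre.
Start latitude φ₁ = 1.114724 rad; initial bearing θ = 2.825688 rad.
sin φ₂ = sin φ₁ cos δ + cos φ₁ sin δ cos θ = (0.897789)(0.323791) + (0.440425)(0.946129)(-0.950516) = -0.105383
φ₂ = asin(-0.105383) = -0.105579 rad = -6.049°.
For the longitude increment, Δλ = atan2( sin θ sin δ cos φ₁, cos δ − sin φ₁ sin φ₂ ) = atan2(0.129458, 0.418402) = 17.193°.
λ₂ = λ₁ + Δλ = -158.499°.

longitude -158.499°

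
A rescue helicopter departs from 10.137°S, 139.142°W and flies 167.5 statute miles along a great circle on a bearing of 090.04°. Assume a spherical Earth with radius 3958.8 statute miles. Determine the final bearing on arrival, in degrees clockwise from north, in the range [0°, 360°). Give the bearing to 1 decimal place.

final bearing 89.6°

The arc subtends δ = 167.5/3958.8 = 0.042311 rad at the centre.
Start latitude φ₁ = -0.176924 rad; initial bearing θ = 1.571494 rad.
Applying the spherical law of cosines for sides, sin φ₂ = sin φ₁ cos δ + cos φ₁ sin δ cos θ = -0.175874, so φ₂ = -10.130°.
Δλ = atan2( sin θ sin δ cos φ₁ , cos δ − sin φ₁ sin φ₂ ) = atan2(0.041638, 0.968151) = 0.042981 rad = 2.463°.
λ₂ = λ₁ + Δλ = -136.679°.
The forward bearing on arrival equals the back-azimuth from the destination plus 180°.
Back-azimuth from P₂ (-10.1°, -136.7°) to P₁ (-10.1°, -139.1°), with Δλ' = λ₁ − λ₂ = -2.5°: atan2( sin Δλ' cos φ₁ , cos φ₂ sin φ₁ − sin φ₂ cos φ₁ cos Δλ' ) = 269.6°.
Final bearing = (269.6° + 180°) mod 360° = 89.6°.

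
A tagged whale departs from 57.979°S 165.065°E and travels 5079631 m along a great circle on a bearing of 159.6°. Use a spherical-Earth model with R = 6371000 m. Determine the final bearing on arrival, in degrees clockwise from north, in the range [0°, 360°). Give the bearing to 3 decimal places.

final bearing 35.469°

Central angle δ = d/R = 0.797305 rad.
Start latitude φ₁ = -1.011924 rad; initial bearing θ = 2.785545 rad.
Destination latitude: φ₂ = arcsin( sin φ₁ cos δ + cos φ₁ sin δ cos θ ) = arcsin(-0.947916) = -71.427°.
Then Δλ = atan2(0.132237, -0.105057) = 2.242151 rad, from sin θ sin δ cos φ₁ over cos δ − sin φ₁ sin φ₂.
λ₂ = 165.065° + 128.466° = 293.531°, normalized to (−180°, 180°] → -66.469°.
The forward bearing on arrival equals the back-azimuth from the destination plus 180°.
Back-azimuth from P₂ (-71.427°, -66.469°) to P₁ (-57.979°, 165.065°), with Δλ' = λ₁ − λ₂ = 231.534°: atan2( sin Δλ' cos φ₁ , cos φ₂ sin φ₁ − sin φ₂ cos φ₁ cos Δλ' ) = 215.469°.
Final bearing = (215.469° + 180°) mod 360° = 35.469°.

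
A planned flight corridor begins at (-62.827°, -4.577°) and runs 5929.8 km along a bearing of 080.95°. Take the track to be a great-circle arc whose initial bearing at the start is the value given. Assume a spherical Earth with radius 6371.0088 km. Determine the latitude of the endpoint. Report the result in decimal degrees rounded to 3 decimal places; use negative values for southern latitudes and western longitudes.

latitude -28.275°

Angular distance δ = d/R = 5929.8 / 6371.0088 = 0.930747 rad.
Start latitude φ₁ = -1.096538 rad; initial bearing θ = 1.412844 rad.
sin φ₂ = sin φ₁ cos δ + cos φ₁ sin δ cos θ = (-0.889632)(0.597235) + (0.456679)(0.802067)(0.157296) = -0.473703
φ₂ = asin(-0.473703) = -0.493491 rad = -28.275°.
Then Δλ = atan2(0.361727, 0.175813) = 1.118380 rad, from sin θ sin δ cos φ₁ over cos δ − sin φ₁ sin φ₂.
λ₂ = -4.577° + 64.078° = 59.501°.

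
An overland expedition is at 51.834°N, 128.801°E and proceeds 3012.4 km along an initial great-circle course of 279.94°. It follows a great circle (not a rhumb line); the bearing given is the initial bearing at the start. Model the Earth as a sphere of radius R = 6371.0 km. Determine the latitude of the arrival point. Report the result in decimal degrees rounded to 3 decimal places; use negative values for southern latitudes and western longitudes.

latitude 48.464°

Angular distance δ = d/R = 3012.4 / 6371 = 0.472830 rad.
With φ₁ = 51.834° = 0.904674 rad and θ = 279.94° = 4.885875 rad:
Destination latitude: φ₂ = arcsin( sin φ₁ cos δ + cos φ₁ sin δ cos θ ) = arcsin(0.748539) = 48.464°.
Δλ = atan2( sin θ sin δ cos φ₁ , cos δ − sin φ₁ sin φ₂ ) = atan2(-0.277191, 0.301764) = -0.742980 rad = -42.570°.
Hence λ₂ = 128.801° + -42.570° = 86.231°.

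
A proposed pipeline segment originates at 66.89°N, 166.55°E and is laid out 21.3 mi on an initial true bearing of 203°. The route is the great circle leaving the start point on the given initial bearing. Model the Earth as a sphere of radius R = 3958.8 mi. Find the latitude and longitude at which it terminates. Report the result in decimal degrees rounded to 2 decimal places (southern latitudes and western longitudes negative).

latitude 66.61°, longitude 166.25°

Angular distance δ = d/R = 21.3 / 3958.8 = 0.005380 rad.
Start latitude φ₁ = 1.167451 rad; initial bearing θ = 3.543018 rad.
Applying the spherical law of cosines for sides, sin φ₂ = sin φ₁ cos δ + cos φ₁ sin δ cos θ = 0.917796, so φ₂ = 66.61°.
Δλ = atan2( sin θ sin δ cos φ₁ , cos δ − sin φ₁ sin φ₂ ) = atan2(-0.000825, 0.155840) = -0.005295 rad = -0.30°.
λ₂ = 166.55° + -0.30° = 166.25°.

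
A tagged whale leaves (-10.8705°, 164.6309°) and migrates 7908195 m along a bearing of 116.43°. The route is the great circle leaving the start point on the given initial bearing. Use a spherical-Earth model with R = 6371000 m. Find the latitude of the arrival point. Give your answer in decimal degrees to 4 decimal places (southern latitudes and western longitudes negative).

δ = 7908195/6371000 = 1.241280 rad (71.1201°).
With φ₁ = -10.8705° = -0.189726 rad and θ = 116.43° = 2.032087 rad:
sin φ₂ = sin φ₁ cos δ + cos φ₁ sin δ cos θ = (-0.188590)(0.323585) + (0.982056)(0.946199)(-0.445104) = -0.474625
φ₂ = asin(-0.474625) = -0.494538 rad = -28.3349°.
For the longitude increment, Δλ = atan2( sin θ sin δ cos φ₁, cos δ − sin φ₁ sin φ₂ ) = atan2(0.832097, 0.234076) = 74.2883°.
λ₂ = 164.6309° + 74.2883° = 238.9192°, normalized to (−180°, 180°] → -121.0808°.

latitude -28.3349°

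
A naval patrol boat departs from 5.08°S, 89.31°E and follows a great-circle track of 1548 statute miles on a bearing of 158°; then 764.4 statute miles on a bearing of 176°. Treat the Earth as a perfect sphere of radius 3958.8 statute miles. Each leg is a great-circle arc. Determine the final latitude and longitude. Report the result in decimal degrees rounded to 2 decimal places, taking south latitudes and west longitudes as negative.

latitude -36.75°, longitude 99.39°

Apply the spherical direct solution leg by leg, carrying full precision between legs.
Leg 1: from (-5.08°, 89.31°), δ = 1548/3958.8 = 0.391028 rad, θ = 158° → φ = -25.71°, λ = 98.43°.
Leg 2: from (-25.71°, 98.43°), δ = 764.4/3958.8 = 0.193089 rad, θ = 176° → φ = -36.75°, λ = 99.39°.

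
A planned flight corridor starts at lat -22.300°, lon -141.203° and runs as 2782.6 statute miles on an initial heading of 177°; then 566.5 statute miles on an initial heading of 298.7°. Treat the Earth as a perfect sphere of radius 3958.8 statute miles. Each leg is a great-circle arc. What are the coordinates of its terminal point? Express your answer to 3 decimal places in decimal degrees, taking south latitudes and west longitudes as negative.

latitude -57.785°, longitude -150.577°

Apply the spherical direct solution leg by leg, carrying full precision between legs.
Leg 1: from (-22.300°, -141.203°), δ = 2782.6/3958.8 = 0.702890 rad, θ = 177° → φ = -62.471°, λ = -137.005°.
Leg 2: from (-62.471°, -137.005°), δ = 566.5/3958.8 = 0.143099 rad, θ = 298.7° → φ = -57.785°, λ = -150.577°.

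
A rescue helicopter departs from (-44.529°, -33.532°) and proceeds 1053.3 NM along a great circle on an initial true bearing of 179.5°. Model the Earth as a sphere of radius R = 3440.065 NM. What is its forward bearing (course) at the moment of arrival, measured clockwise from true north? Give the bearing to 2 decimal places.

final bearing 179.24°

Central angle δ = d/R = 0.306186 rad.
With φ₁ = -44.529° = -0.777178 rad and θ = 179.5° = 3.132866 rad:
Destination latitude: φ₂ = arcsin( sin φ₁ cos δ + cos φ₁ sin δ cos θ ) = arcsin(-0.883530) = -62.071°.
For the longitude increment, Δλ = atan2( sin θ sin δ cos φ₁, cos δ − sin φ₁ sin φ₂ ) = atan2(0.001875, 0.333897) = 0.322°.
Hence λ₂ = -33.532° + 0.322° = -33.210°.
The forward bearing on arrival equals the back-azimuth from the destination plus 180°.
Back-azimuth from P₂ (-62.07°, -33.21°) to P₁ (-44.53°, -33.53°), with Δλ' = λ₁ − λ₂ = -0.32°: atan2( sin Δλ' cos φ₁ , cos φ₂ sin φ₁ − sin φ₂ cos φ₁ cos Δλ' ) = 359.24°.
Final bearing = (359.24° + 180°) mod 360° = 179.24°.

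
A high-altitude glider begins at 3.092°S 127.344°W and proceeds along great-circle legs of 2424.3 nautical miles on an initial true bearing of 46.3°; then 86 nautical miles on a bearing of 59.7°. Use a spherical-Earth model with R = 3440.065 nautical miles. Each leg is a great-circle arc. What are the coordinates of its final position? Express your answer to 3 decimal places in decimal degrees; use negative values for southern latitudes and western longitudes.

latitude 24.660°, longitude -95.156°

Apply the spherical direct solution leg by leg, carrying full precision between legs.
Leg 1: from (-3.092°, -127.344°), δ = 2424.3/3440.065 = 0.704725 rad, θ = 46.3° → φ = 23.943°, λ = -96.517°.
Leg 2: from (23.943°, -96.517°), δ = 86/3440.065 = 0.025000 rad, θ = 59.7° → φ = 24.660°, λ = -95.156°.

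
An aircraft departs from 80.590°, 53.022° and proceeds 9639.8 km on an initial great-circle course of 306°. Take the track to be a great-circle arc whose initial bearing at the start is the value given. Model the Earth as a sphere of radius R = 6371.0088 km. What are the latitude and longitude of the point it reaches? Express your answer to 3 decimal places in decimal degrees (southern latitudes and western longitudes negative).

latitude 8.793°, longitude -72.165°

δ = 9639.8/6371.0088 = 1.513073 rad (86.6927°).
Converting: φ₁ = 1.406561 rad, θ = 5.340708 rad.
Destination latitude: φ₂ = arcsin( sin φ₁ cos δ + cos φ₁ sin δ cos θ ) = arcsin(0.152857) = 8.793°.
Then Δλ = atan2(-0.132052, -0.093109) = -2.184928 rad, from sin θ sin δ cos φ₁ over cos δ − sin φ₁ sin φ₂.
λ₂ = λ₁ + Δλ = -72.165°.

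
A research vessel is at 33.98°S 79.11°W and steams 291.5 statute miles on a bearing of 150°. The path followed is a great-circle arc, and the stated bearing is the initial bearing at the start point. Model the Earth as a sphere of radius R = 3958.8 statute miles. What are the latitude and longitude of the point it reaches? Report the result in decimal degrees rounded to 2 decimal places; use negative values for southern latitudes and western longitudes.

δ = 291.5/3958.8 = 0.073633 rad (4.2189°).
With φ₁ = -33.98° = -0.593063 rad and θ = 150° = 2.617994 rad:
Destination latitude: φ₂ = arcsin( sin φ₁ cos δ + cos φ₁ sin δ cos θ ) = arcsin(-0.610220) = -37.61°.
Δλ = atan2( sin θ sin δ cos φ₁ , cos δ − sin φ₁ sin φ₂ ) = atan2(0.030502, 0.656236) = 0.046447 rad = 2.66°.
λ₂ = -79.11° + 2.66° = -76.45°.

latitude -37.61°, longitude -76.45°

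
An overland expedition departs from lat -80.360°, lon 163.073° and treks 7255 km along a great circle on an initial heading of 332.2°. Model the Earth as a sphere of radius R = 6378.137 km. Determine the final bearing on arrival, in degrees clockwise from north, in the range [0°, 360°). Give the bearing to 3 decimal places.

The arc subtends δ = 7255/6378.137 = 1.137479 rad at the centre.
Converting: φ₁ = -1.402547 rad, θ = 5.797984 rad.
sin φ₂ = sin φ₁ cos δ + cos φ₁ sin δ cos θ = (-0.985879)(0.419883) + (0.167457)(0.907578)(0.884581) = -0.279515
φ₂ = asin(-0.279515) = -0.283289 rad = -16.231°.
Δλ = atan2( sin θ sin δ cos φ₁ , cos δ − sin φ₁ sin φ₂ ) = atan2(-0.070882, 0.144315) = -0.456550 rad = -26.158°.
λ₂ = λ₁ + Δλ = 136.915°.
The forward bearing on arrival equals the back-azimuth from the destination plus 180°.
Back-azimuth from P₂ (-16.231°, 136.915°) to P₁ (-80.360°, 163.073°), with Δλ' = λ₁ − λ₂ = 26.158°: atan2( sin Δλ' cos φ₁ , cos φ₂ sin φ₁ − sin φ₂ cos φ₁ cos Δλ' ) = 175.334°.
Final bearing = (175.334° + 180°) mod 360° = 355.334°.

final bearing 355.334°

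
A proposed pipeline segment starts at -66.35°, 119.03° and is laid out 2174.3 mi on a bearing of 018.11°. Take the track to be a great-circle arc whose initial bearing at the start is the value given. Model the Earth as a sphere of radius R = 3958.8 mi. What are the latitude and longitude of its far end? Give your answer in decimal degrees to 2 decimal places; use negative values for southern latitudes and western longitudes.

latitude -35.61°, longitude 130.54°

Angular distance δ = d/R = 2174.3 / 3958.8 = 0.549232 rad.
Start latitude φ₁ = -1.158026 rad; initial bearing θ = 0.316079 rad.
Destination latitude: φ₂ = arcsin( sin φ₁ cos δ + cos φ₁ sin δ cos θ ) = arcsin(-0.582252) = -35.61°.
Δλ = atan2( sin θ sin δ cos φ₁ , cos δ − sin φ₁ sin φ₂ ) = atan2(0.065094, 0.319575) = 0.200941 rad = 11.51°.
Hence λ₂ = 119.03° + 11.51° = 130.54°.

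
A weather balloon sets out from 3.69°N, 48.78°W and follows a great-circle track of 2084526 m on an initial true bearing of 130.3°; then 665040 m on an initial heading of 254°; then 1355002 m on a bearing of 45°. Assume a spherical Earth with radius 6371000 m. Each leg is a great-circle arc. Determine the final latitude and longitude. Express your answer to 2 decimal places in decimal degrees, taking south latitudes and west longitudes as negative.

Apply the spherical direct solution leg by leg, carrying full precision between legs.
Leg 1: from (3.69°, -48.78°), δ = 2084526/6371000 = 0.327190 rad, θ = 130.3° → φ = -8.42°, λ = -34.43°.
Leg 2: from (-8.42°, -34.43°), δ = 665040/6371000 = 0.104385 rad, θ = 254° → φ = -10.03°, λ = -40.27°.
Leg 3: from (-10.03°, -40.27°), δ = 1355002/6371000 = 0.212683 rad, θ = 45° → φ = -1.33°, λ = -31.69°.

latitude -1.33°, longitude -31.69°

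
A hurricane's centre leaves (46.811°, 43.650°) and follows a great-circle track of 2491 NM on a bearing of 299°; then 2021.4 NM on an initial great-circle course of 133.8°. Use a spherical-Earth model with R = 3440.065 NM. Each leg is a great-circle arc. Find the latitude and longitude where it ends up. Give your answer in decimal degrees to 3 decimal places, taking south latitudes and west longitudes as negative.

Apply the spherical direct solution leg by leg, carrying full precision between legs.
Leg 1: from (46.811°, 43.650°), δ = 2491/3440.065 = 0.724114 rad, θ = 299° → φ = 49.994°, λ = -20.677°.
Leg 2: from (49.994°, -20.677°), δ = 2021.4/3440.065 = 0.587605 rad, θ = 133.8° → φ = 23.006°, λ = 5.089°.

latitude 23.006°, longitude 5.089°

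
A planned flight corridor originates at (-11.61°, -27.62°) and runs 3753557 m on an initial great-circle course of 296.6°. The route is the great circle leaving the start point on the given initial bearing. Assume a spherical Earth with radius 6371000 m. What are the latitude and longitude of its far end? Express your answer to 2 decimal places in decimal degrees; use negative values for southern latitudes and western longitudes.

latitude 4.38°, longitude -57.51°

The arc subtends δ = 3753557/6371000 = 0.589163 rad at the centre.
Converting: φ₁ = -0.202633 rad, θ = 5.176647 rad.
sin φ₂ = sin φ₁ cos δ + cos φ₁ sin δ cos θ = (-0.201249)(0.831406) + (0.979540)(0.555665)(0.447759) = 0.076394
φ₂ = asin(0.076394) = 0.076469 rad = 4.38°.
Δλ = atan2( sin θ sin δ cos φ₁ , cos δ − sin φ₁ sin φ₂ ) = atan2(-0.486685, 0.846780) = -0.521645 rad = -29.89°.
λ₂ = λ₁ + Δλ = -57.51°.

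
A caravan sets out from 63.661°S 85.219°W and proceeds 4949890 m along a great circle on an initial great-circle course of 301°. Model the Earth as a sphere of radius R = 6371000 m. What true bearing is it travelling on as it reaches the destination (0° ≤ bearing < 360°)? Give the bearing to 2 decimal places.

final bearing 334.33°

δ = 4949890/6371000 = 0.776941 rad (44.5154°).
Converting: φ₁ = -1.111094 rad, θ = 5.253441 rad.
Applying the spherical law of cosines for sides, sin φ₂ = sin φ₁ cos δ + cos φ₁ sin δ cos θ = -0.478824, so φ₂ = -28.609°.
Then Δλ = atan2(-0.266635, 0.283947) = -0.753966 rad, from sin θ sin δ cos φ₁ over cos δ − sin φ₁ sin φ₂.
Hence λ₂ = -85.219° + -43.199° = -128.418°.
The forward bearing on arrival equals the back-azimuth from the destination plus 180°.
Back-azimuth from P₂ (-28.61°, -128.42°) to P₁ (-63.66°, -85.22°), with Δλ' = λ₁ − λ₂ = 43.20°: atan2( sin Δλ' cos φ₁ , cos φ₂ sin φ₁ − sin φ₂ cos φ₁ cos Δλ' ) = 154.33°.
Final bearing = (154.33° + 180°) mod 360° = 334.33°.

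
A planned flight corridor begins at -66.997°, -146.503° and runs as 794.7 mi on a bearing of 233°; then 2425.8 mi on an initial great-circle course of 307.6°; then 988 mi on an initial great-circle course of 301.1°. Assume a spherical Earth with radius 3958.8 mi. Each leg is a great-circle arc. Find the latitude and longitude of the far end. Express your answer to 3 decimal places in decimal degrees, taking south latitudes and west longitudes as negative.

Apply the spherical direct solution leg by leg, carrying full precision between legs.
Leg 1: from (-66.997°, -146.503°), δ = 794.7/3958.8 = 0.200743 rad, θ = 233° → φ = -71.603°, λ = -176.807°.
Leg 2: from (-71.603°, -176.807°), δ = 2425.8/3958.8 = 0.612761 rad, θ = 307.6° → φ = -41.721°, λ = 145.568°.
Leg 3: from (-41.721°, 145.568°), δ = 988/3958.8 = 0.249571 rad, θ = 301.1° → φ = -33.344°, λ = 130.903°.

latitude -33.344°, longitude 130.903°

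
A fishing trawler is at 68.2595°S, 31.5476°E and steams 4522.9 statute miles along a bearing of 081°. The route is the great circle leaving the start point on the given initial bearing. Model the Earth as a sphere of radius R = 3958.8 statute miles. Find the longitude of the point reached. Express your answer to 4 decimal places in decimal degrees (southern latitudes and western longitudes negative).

The arc subtends δ = 4522.9/3958.8 = 1.142493 rad at the centre.
Converting: φ₁ = -1.191353 rad, θ = 1.413717 rad.
Destination latitude: φ₂ = arcsin( sin φ₁ cos δ + cos φ₁ sin δ cos θ ) = arcsin(-0.333077) = -19.4556°.
Then Δλ = atan2(0.332797, 0.105943) = 1.262598 rad, from sin θ sin δ cos φ₁ over cos δ − sin φ₁ sin φ₂.
λ₂ = λ₁ + Δλ = 103.8892°.

longitude 103.8892°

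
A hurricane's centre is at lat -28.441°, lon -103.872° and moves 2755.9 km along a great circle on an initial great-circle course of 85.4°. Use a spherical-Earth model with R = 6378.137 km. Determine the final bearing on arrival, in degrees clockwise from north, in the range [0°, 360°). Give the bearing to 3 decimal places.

Angular distance δ = d/R = 2755.9 / 6378.137 = 0.432085 rad.
With φ₁ = -28.441° = -0.496389 rad and θ = 85.4° = 1.490511 rad:
Applying the spherical law of cosines for sides, sin φ₂ = sin φ₁ cos δ + cos φ₁ sin δ cos θ = -0.402952, so φ₂ = -23.763°.
Then Δλ = atan2(0.367038, 0.716187) = 0.473589 rad, from sin θ sin δ cos φ₁ over cos δ − sin φ₁ sin φ₂.
λ₂ = -103.872° + 27.135° = -76.737°.
The forward bearing on arrival equals the back-azimuth from the destination plus 180°.
Back-azimuth from P₂ (-23.763°, -76.737°) to P₁ (-28.441°, -103.872°), with Δλ' = λ₁ − λ₂ = -27.135°: atan2( sin Δλ' cos φ₁ , cos φ₂ sin φ₁ − sin φ₂ cos φ₁ cos Δλ' ) = 253.269°.
Final bearing = (253.269° + 180°) mod 360° = 73.269°.

final bearing 73.269°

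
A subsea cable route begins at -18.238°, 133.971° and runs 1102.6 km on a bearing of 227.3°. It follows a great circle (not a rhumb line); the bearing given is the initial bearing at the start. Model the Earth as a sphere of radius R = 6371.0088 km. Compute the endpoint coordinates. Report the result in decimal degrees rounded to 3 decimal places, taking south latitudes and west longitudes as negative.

latitude -24.784°, longitude 125.958°

Central angle δ = d/R = 0.173065 rad.
With φ₁ = -18.238° = -0.318313 rad and θ = 227.3° = 3.967133 rad:
Destination latitude: φ₂ = arcsin( sin φ₁ cos δ + cos φ₁ sin δ cos θ ) = arcsin(-0.419204) = -24.784°.
Δλ = atan2( sin θ sin δ cos φ₁ , cos δ − sin φ₁ sin φ₂ ) = atan2(-0.120197, 0.853865) = -0.139849 rad = -8.013°.
Hence λ₂ = 133.971° + -8.013° = 125.958°.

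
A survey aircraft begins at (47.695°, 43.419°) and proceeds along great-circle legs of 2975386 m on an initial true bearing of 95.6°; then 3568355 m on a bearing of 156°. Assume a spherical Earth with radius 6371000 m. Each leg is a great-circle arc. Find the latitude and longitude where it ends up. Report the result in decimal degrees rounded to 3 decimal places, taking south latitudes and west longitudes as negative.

Apply the spherical direct solution leg by leg, carrying full precision between legs.
Leg 1: from (47.695°, 43.419°), δ = 2975386/6371000 = 0.467020 rad, θ = 95.6° → φ = 39.109°, λ = 78.691°.
Leg 2: from (39.109°, 78.691°), δ = 3568355/6371000 = 0.560093 rad, θ = 156° → φ = 9.081°, λ = 91.332°.

latitude 9.081°, longitude 91.332°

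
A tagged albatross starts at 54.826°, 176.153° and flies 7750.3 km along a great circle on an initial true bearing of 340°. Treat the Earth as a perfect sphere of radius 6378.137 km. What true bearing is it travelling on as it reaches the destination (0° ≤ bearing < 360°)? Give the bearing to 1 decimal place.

Angular distance δ = d/R = 7750.3 / 6378.137 = 1.215135 rad.
Converting: φ₁ = 0.956894 rad, θ = 5.934119 rad.
Applying the spherical law of cosines for sides, sin φ₂ = sin φ₁ cos δ + cos φ₁ sin δ cos θ = 0.792072, so φ₂ = 52.380°.
Then Δλ = atan2(-0.184694, -0.299235) = -2.588606 rad, from sin θ sin δ cos φ₁ over cos δ − sin φ₁ sin φ₂.
λ₂ = 176.153° + -148.316° = 27.837°.
The forward bearing on arrival equals the back-azimuth from the destination plus 180°.
Back-azimuth from P₂ (52.4°, 27.8°) to P₁ (54.8°, 176.2°), with Δλ' = λ₁ − λ₂ = 148.3°: atan2( sin Δλ' cos φ₁ , cos φ₂ sin φ₁ − sin φ₂ cos φ₁ cos Δλ' ) = 18.8°.
Final bearing = (18.8° + 180°) mod 360° = 198.8°.

final bearing 198.8°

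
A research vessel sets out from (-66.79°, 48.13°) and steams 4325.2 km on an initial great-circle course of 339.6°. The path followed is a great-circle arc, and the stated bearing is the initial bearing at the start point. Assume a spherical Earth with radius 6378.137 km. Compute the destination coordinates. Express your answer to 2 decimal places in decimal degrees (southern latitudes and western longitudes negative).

Angular distance δ = d/R = 4325.2 / 6378.137 = 0.678129 rad.
Start latitude φ₁ = -1.165705 rad; initial bearing θ = 5.927138 rad.
Applying the spherical law of cosines for sides, sin φ₂ = sin φ₁ cos δ + cos φ₁ sin δ cos θ = -0.483992, so φ₂ = -28.95°.
Δλ = atan2( sin θ sin δ cos φ₁ , cos δ − sin φ₁ sin φ₂ ) = atan2(-0.086179, 0.333927) = -0.252567 rad = -14.47°.
λ₂ = 48.13° + -14.47° = 33.66°.

latitude -28.95°, longitude 33.66°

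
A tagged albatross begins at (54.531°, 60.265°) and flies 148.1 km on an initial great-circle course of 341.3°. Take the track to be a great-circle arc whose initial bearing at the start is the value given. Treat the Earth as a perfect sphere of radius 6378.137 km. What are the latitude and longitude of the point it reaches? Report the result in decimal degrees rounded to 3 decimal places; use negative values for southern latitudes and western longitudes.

latitude 55.789°, longitude 59.506°

δ = 148.1/6378.137 = 0.023220 rad (1.3304°).
With φ₁ = 54.531° = 0.951745 rad and θ = 341.3° = 5.956809 rad:
Applying the spherical law of cosines for sides, sin φ₂ = sin φ₁ cos δ + cos φ₁ sin δ cos θ = 0.826971, so φ₂ = 55.789°.
Then Δλ = atan2(-0.004319, 0.326221) = -0.013240 rad, from sin θ sin δ cos φ₁ over cos δ − sin φ₁ sin φ₂.
λ₂ = λ₁ + Δλ = 59.506°.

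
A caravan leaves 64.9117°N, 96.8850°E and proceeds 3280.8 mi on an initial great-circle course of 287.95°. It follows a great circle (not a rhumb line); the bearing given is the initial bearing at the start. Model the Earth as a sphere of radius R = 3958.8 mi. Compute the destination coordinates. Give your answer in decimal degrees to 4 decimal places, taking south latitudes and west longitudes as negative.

δ = 3280.8/3958.8 = 0.828736 rad (47.4831°).
Start latitude φ₁ = 1.132923 rad; initial bearing θ = 5.025676 rad.
Destination latitude: φ₂ = arcsin( sin φ₁ cos δ + cos φ₁ sin δ cos θ ) = arcsin(0.708367) = 45.1022°.
Δλ = atan2( sin θ sin δ cos φ₁ , cos δ − sin φ₁ sin φ₂ ) = atan2(-0.297319, 0.034271) = -1.456035 rad = -83.4247°.
λ₂ = λ₁ + Δλ = 13.4603°.

latitude 45.1022°, longitude 13.4603°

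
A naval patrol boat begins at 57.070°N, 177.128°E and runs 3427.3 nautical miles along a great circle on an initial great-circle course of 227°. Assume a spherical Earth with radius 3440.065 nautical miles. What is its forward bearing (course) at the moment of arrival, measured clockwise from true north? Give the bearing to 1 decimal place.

final bearing 203.7°

Central angle δ = d/R = 0.996289 rad.
With φ₁ = 57.070° = 0.996059 rad and θ = 227° = 3.961897 rad:
Destination latitude: φ₂ = arcsin( sin φ₁ cos δ + cos φ₁ sin δ cos θ ) = arcsin(0.144888) = 8.331°.
For the longitude increment, Δλ = atan2( sin θ sin δ cos φ₁, cos δ − sin φ₁ sin φ₂ ) = atan2(-0.333748, 0.421812) = -38.352°.
Hence λ₂ = 177.128° + -38.352° = 138.776°.
The forward bearing on arrival equals the back-azimuth from the destination plus 180°.
Back-azimuth from P₂ (8.3°, 138.8°) to P₁ (57.1°, 177.1°), with Δλ' = λ₁ − λ₂ = 38.4°: atan2( sin Δλ' cos φ₁ , cos φ₂ sin φ₁ − sin φ₂ cos φ₁ cos Δλ' ) = 23.7°.
Final bearing = (23.7° + 180°) mod 360° = 203.7°.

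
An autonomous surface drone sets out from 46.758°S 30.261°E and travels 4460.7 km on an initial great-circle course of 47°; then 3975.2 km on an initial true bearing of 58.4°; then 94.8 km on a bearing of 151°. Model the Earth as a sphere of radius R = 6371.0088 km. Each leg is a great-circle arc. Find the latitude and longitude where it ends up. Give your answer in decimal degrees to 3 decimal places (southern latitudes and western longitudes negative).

Apply the spherical direct solution leg by leg, carrying full precision between legs.
Leg 1: from (-46.758°, 30.261°), δ = 4460.7/6371.0088 = 0.700156 rad, θ = 47° → φ = -14.835°, λ = 59.437°.
Leg 2: from (-14.835°, 59.437°), δ = 3975.2/6371.0088 = 0.623951 rad, θ = 58.4° → φ = 5.056°, λ = 89.408°.
Leg 3: from (5.056°, 89.408°), δ = 94.8/6371.0088 = 0.014880 rad, θ = 151° → φ = 4.311°, λ = 89.822°.

latitude 4.311°, longitude 89.822°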